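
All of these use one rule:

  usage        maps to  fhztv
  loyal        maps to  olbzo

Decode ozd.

Each pair mirrors across the alphabet (u↔f, s↔h, a↔z): positions sum to 25. This is the alphabet-reversal cipher (Atbash): a becomes z, b becomes y, etc.
Undoing it on ozd: o↔l, z↔a, d↔w.

law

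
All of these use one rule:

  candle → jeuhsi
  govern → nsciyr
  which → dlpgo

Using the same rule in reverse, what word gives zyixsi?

The shifts repeat in a cycle of length 2: positions 0,1,… shift by +7, +4, then the pattern repeats.
Undoing it on zyixsi: z−7=s, y−4=u, i−7=b, x−4=t, s−7=l, i−4=e.

subtle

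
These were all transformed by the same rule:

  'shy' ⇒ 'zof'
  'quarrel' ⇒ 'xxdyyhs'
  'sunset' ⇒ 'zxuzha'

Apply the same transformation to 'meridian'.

The shift depends on letter class: consonant s→z is +7, but vowel u→x is +3. The rule splits by letter class: vowels +3, consonants +7.
Applying it to meridian: m(cons)+7=t, e(vowel)+3=h, r(cons)+7=y, i(vowel)+3=l, d(cons)+7=k, i(vowel)+3=l, a(vowel)+3=d, n(cons)+7=u.

thylkldu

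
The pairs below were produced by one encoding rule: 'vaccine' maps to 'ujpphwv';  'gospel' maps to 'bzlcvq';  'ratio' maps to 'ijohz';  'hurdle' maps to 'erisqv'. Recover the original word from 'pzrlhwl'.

v(21)→u(20) and a(0)→j(9) fit y≡3x+9 (mod 26); the inverse of 3 mod 26 is 9. Each letter's alphabet position (a=0..z=25) is mapped through 3·x+9 mod 26 — an affine cipher.
Decoding pzrlhwl: p(15)→9·(15−9)≡2=c; z(25)→9·(25−9)≡14=o; r(17)→9·(17−9)≡20=u; l(11)→9·(11−9)≡18=s; h(7)→9·(7−9)≡8=i; w(22)→9·(22−9)≡13=n; l(11)→9·(11−9)≡18=s (all mod 26).

cousins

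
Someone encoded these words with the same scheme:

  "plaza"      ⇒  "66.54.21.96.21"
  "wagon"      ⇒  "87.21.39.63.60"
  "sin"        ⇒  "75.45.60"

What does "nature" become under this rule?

p(#16)→66 and l(#12)→54: differences scale by 3, so n = 3·pos + 18. With a=1..z=26, the number is 3·pos + 18.
For nature: n=14→60, a=1→21, t=20→78, u=21→81, r=18→72, e=5→33.

60.21.78.81.72.33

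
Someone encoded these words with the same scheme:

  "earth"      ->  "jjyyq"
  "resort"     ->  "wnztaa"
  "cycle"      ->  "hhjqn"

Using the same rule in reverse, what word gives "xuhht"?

slack

Shifts by position in earth: pos 0: e→j (+5), pos 1: a→j (+9), pos 2: r→y (+7), pos 3: t→y (+5), pos 4: h→q (+9) — repeating every 3. It's a Vigenère-style cipher with numeric key [5,9,7]: position i shifts by key[i mod 3].
Undoing it on xuhht: x−5=s, u−9=l, h−7=a, h−5=c, t−9=k.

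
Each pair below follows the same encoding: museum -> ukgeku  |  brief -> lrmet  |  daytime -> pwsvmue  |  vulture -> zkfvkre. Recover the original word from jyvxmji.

m(12)→u(20) and u(20)→k(10) fit y≡15x+22 (mod 26); the inverse of 15 mod 26 is 7. Each letter's alphabet position (a=0..z=25) is mapped through 15·x+22 mod 26 — an affine cipher.
Undoing it on jyvxmji: j(9)→7·(9−22)≡13=n; y(24)→7·(24−22)≡14=o; v(21)→7·(21−22)≡19=t; x(23)→7·(23−22)≡7=h; m(12)→7·(12−22)≡8=i; j(9)→7·(9−22)≡13=n; i(8)→7·(8−22)≡6=g (all mod 26).

nothing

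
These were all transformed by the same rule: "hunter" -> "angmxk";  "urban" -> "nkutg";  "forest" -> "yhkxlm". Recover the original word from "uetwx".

Compare letters: h→a is +19, u→n is +19, n→g is +19 — a constant shift. This is a Caesar cipher with shift 19.
Decoding uetwx: u−19=b, e−19=l, t−19=a, w−19=d, x−19=e.

blade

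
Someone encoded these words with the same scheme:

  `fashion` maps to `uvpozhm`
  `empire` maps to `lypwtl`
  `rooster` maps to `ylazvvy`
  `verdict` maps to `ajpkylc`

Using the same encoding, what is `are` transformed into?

lyh

The output letters match the input read backwards, each shifted +7: fashion reversed is noihsaf. Read the word backwards and shift each letter +7.
For are: reverse → era; then shift: e+7=l, r+7=y, a+7=h.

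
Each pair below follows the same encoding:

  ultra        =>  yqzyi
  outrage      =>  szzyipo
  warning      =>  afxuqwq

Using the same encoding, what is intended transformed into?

mszlvmoo

The shift increases by 1 at each position, starting from +4: 4, 5, 6, ….
Applying it to intended: i+4=m, n+5=s, t+6=z, e+7=l, n+8=v, d+9=m, e+10=o, d+11=o.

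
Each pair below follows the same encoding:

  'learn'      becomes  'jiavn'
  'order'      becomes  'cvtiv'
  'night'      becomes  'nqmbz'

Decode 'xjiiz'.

fleet

l(11)→j(9) and e(4)→i(8) fit y≡15x+0 (mod 26); the inverse of 15 mod 26 is 7. Each letter's alphabet position (a=0..z=25) is mapped through 15·x+0 mod 26 — an affine cipher.
Undoing it on xjiiz: x(23)→7·(23−0)≡5=f; j(9)→7·(9−0)≡11=l; i(8)→7·(8−0)≡4=e; i(8)→7·(8−0)≡4=e; z(25)→7·(25−0)≡19=t (all mod 26).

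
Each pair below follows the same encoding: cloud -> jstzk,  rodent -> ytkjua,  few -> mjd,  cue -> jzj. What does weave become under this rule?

djfcj

The shift depends on letter class: consonant c→j is +7, but vowel o→t is +5. Two shifts are in play — +5 for a/e/i/o/u, +7 for every other letter.
On weave: w(cons)+7=d, e(vowel)+5=j, a(vowel)+5=f, v(cons)+7=c, e(vowel)+5=j.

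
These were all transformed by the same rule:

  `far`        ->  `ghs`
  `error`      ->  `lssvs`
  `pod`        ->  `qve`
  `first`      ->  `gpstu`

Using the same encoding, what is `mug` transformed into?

nbh

The rule splits by letter class: vowels +7, consonants +1.
Applying it to mug: m(cons)+1=n, u(vowel)+7=b, g(cons)+1=h.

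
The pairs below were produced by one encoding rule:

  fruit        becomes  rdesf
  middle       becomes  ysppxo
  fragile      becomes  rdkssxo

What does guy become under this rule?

The shift depends on letter class: consonant f→r is +12, but vowel u→e is +10. Vowels shift forward by 10 and consonants shift forward by 12.
Applying it to guy: g(cons)+12=s, u(vowel)+10=e, y(cons)+12=k.

sek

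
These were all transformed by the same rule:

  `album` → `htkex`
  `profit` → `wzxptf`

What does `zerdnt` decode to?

Each letter shifts forward by (position + 7), i.e. 7, 8, 9, … — the shift grows by one for each successive letter.
Decoding zerdnt: z−7=s, e−8=w, r−9=i, d−10=t, n−11=c, t−12=h.

switch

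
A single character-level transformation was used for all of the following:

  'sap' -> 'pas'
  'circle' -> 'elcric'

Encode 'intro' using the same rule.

ortni

It's just the letters in reverse order.
On intro: reverse → ortni.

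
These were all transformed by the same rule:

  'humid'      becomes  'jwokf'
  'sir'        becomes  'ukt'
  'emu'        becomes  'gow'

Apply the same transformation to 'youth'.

aqwvj

Compare letters: h→j is +2, u→w is +2, m→o is +2 — a constant shift. Each letter is shifted forward by 2 in the alphabet (a Caesar shift of +2).
On youth: y+2=a, o+2=q, u+2=w, t+2=v, h+2=j.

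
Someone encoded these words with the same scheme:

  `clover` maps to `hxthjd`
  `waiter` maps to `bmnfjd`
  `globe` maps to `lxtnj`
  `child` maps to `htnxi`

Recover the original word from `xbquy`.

split

It's a Vigenère-style cipher with numeric key [5,12]: position i shifts by key[i mod 2].
Decoding xbquy: x−5=s, b−12=p, q−5=l, u−12=i, y−5=t.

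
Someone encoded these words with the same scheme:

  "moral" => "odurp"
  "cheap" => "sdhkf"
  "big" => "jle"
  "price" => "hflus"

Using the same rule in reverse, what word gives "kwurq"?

north

The output letters match the input read backwards, each shifted +3: moral reversed is larom. Two steps: reverse the string, then apply a Caesar shift of +3.
Decoding kwurq: shift back: k−3=h, w−3=t, u−3=r, r−3=o, q−3=n → htron; then reverse → north.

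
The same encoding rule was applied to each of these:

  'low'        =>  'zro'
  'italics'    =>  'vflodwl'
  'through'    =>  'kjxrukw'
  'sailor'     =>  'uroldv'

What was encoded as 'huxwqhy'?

venture

The output letters match the input read backwards, each shifted +3: low reversed is wol. Read the word backwards and shift each letter +3.
Decoding huxwqhy: shift back: h−3=e, u−3=r, x−3=u, w−3=t, q−3=n, h−3=e, y−3=v → erutnev; then reverse → venture.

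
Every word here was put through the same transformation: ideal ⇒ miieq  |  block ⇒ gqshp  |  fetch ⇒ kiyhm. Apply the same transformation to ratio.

Vowels shift forward by 4 and consonants shift forward by 5.
Applying it to ratio: r(cons)+5=w, a(vowel)+4=e, t(cons)+5=y, i(vowel)+4=m, o(vowel)+4=s.

weyms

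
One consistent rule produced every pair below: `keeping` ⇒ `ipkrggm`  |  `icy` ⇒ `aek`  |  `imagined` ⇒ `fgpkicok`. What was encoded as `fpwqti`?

ground

The output letters match the input read backwards, each shifted +2: keeping reversed is gnipeek. Two steps: reverse the string, then apply a Caesar shift of +2.
Reversing it on fpwqti: shift back: f−2=d, p−2=n, w−2=u, q−2=o, t−2=r, i−2=g → dnuorg; then reverse → ground.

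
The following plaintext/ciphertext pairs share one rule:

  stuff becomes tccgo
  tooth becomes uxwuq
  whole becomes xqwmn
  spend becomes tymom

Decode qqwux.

The shifts repeat in a cycle of length 3: positions 0,1,… shift by +1, +9, +8, then the pattern repeats.
Decoding qqwux: q−1=p, q−9=h, w−8=o, u−1=t, x−9=o.

photo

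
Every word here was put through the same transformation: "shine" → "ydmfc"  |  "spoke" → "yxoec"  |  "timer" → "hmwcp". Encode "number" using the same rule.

s(18)→y(24) and h(7)→d(3) fit y≡9x+18 (mod 26); the inverse of 9 mod 26 is 3. Each letter's alphabet position (a=0..z=25) is mapped through 9·x+18 mod 26 — an affine cipher.
On number: n(13)→9·13+18≡5=f; u(20)→9·20+18≡16=q; m(12)→9·12+18≡22=w; b(1)→9·1+18≡1=b; e(4)→9·4+18≡2=c; r(17)→9·17+18≡15=p (all mod 26).

fqwbcp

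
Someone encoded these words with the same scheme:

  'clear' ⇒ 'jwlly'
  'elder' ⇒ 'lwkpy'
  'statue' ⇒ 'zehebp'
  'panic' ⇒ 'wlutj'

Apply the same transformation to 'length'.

Shifts by position in clear: pos 0: c→j (+7), pos 1: l→w (+11), pos 2: e→l (+7), pos 3: a→l (+11) — repeating every 2. It's a Vigenère-style cipher with numeric key [7,11]: position i shifts by key[i mod 2].
For length: l+7=s, e+11=p, n+7=u, g+11=r, t+7=a, h+11=s.

spuras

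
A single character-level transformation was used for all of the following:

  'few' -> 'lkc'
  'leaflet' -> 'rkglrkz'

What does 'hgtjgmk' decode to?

bandage

Compare letters: f→l is +6, e→k is +6, w→c is +6 — a constant shift. This is a Caesar cipher with shift 6.
Decoding hgtjgmk: h−6=b, g−6=a, t−6=n, j−6=d, g−6=a, m−6=g, k−6=e.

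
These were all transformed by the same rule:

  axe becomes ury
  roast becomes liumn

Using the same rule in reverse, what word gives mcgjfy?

Compare letters: a→u is +20, x→r is +20, e→y is +20 — a constant shift. Each letter is shifted forward by 20 in the alphabet (a Caesar shift of +20).
Undoing it on mcgjfy: m−20=s, c−20=i, g−20=m, j−20=p, f−20=l, y−20=e.

simple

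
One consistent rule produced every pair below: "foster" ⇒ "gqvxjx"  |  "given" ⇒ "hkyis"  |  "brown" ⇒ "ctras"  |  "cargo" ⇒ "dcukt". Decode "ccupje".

In foster: f→g is +1, o→q is +2, s→v is +3, t→x is +4 — the shift increases by 1 each position. Letter i (0-indexed) is shifted by i+1, so successive shifts are 1, 2, 3, ….
Reversing it on ccupje: c−1=b, c−2=a, u−3=r, p−4=l, j−5=e, e−6=y.

barley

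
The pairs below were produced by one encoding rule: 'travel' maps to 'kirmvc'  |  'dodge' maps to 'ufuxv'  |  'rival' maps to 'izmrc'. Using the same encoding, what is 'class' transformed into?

tcrjj

Compare letters: t→k is +17, r→i is +17, a→r is +17 — a constant shift. Every letter moves 17 places later in the alphabet, wrapping around z→a.
Applying it to class: c+17=t, l+17=c, a+17=r, s+17=j, s+17=j.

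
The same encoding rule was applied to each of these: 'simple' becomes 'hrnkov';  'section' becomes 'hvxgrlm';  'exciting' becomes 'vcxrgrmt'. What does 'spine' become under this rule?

Each pair mirrors across the alphabet (s↔h, i↔r, m↔n): positions sum to 25. This is the alphabet-reversal cipher (Atbash): a becomes z, b becomes y, etc.
For spine: s↔h, p↔k, i↔r, n↔m, e↔v.

hkrmv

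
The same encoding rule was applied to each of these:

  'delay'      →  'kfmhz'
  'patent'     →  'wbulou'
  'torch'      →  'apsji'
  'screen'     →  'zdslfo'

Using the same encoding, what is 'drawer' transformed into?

ksbdfs

Shifts by position in delay: pos 0: d→k (+7), pos 1: e→f (+1), pos 2: l→m (+1), pos 3: a→h (+7), pos 4: y→z (+1) — repeating every 3. A repeating key of period 3 is used — shifts +7, +1, +1 over and over.
Applying it to drawer: d+7=k, r+1=s, a+1=b, w+7=d, e+1=f, r+1=s.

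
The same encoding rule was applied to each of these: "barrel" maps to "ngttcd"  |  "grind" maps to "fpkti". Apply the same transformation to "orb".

dtq

The output letters match the input read backwards, each shifted +2: barrel reversed is lerrab. Read the word backwards and shift each letter +2.
For orb: reverse → bro; then shift: b+2=d, r+2=t, o+2=q.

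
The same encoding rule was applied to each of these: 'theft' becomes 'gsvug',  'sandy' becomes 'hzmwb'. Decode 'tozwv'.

Letters are reflected about the middle of the alphabet (position → 25−position): Atbash.
Decoding tozwv: t↔g, o↔l, z↔a, w↔d, v↔e.

glade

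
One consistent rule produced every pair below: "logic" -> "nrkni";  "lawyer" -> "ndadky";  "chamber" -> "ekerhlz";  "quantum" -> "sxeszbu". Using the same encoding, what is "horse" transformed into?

In logic: l→n is +2, o→r is +3, g→k is +4, i→n is +5 — the shift increases by 1 each position. The shift increases by 1 at each position, starting from +2: 2, 3, 4, ….
On horse: h+2=j, o+3=r, r+4=v, s+5=x, e+6=k.

jrvxk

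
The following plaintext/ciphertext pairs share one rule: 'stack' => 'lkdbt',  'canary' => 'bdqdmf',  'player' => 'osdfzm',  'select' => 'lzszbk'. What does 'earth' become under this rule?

zdmkw

This is an affine cipher: with a=0,…,z=25, each position x becomes (25x+3) mod 26.
Applying it to earth: e(4)→25·4+3≡25=z; a(0)→25·0+3≡3=d; r(17)→25·17+3≡12=m; t(19)→25·19+3≡10=k; h(7)→25·7+3≡22=w (all mod 26).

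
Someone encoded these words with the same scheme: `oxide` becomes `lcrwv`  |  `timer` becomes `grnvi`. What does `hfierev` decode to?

survive

Each pair mirrors across the alphabet (o↔l, x↔c, i↔r): positions sum to 25. This is the alphabet-reversal cipher (Atbash): a becomes z, b becomes y, etc.
Undoing it on hfierev: h↔s, f↔u, i↔r, e↔v, r↔i, e↔v, v↔e.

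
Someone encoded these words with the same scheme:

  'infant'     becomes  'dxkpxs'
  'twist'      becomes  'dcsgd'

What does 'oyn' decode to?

The output letters match the input read backwards, each shifted +10: infant reversed is tnafni. Read the word backwards and shift each letter +10.
Decoding oyn: shift back: o−10=e, y−10=o, n−10=d → eod; then reverse → doe.

doe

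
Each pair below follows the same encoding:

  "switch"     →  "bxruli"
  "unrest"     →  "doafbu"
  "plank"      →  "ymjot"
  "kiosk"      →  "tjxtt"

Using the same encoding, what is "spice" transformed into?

Shifts by position in switch: pos 0: s→b (+9), pos 1: w→x (+1), pos 2: i→r (+9), pos 3: t→u (+1) — repeating every 2. The shifts repeat in a cycle of length 2: positions 0,1,… shift by +9, +1, then the pattern repeats.
For spice: s+9=b, p+1=q, i+9=r, c+1=d, e+9=n.

bqrdn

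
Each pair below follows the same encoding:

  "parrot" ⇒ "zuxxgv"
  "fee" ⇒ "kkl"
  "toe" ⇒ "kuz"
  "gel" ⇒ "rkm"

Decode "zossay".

summit

The output letters match the input read backwards, each shifted +6: parrot reversed is torrap. The word is reversed, then every letter is shifted forward by 6.
Decoding zossay: shift back: z−6=t, o−6=i, s−6=m, s−6=m, a−6=u, y−6=s → timmus; then reverse → summit.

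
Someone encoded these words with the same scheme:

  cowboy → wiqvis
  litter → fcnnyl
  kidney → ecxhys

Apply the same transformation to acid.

uwcx

Compare letters: c→w is +20, o→i is +20, w→q is +20 — a constant shift. Each letter is shifted forward by 20 in the alphabet (a Caesar shift of +20).
On acid: a+20=u, c+20=w, i+20=c, d+20=x.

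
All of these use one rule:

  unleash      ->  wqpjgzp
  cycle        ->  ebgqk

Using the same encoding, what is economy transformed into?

In unleash: u→w is +2, n→q is +3, l→p is +4, e→j is +5 — the shift increases by 1 each position. Each letter shifts forward by (position + 2), i.e. 2, 3, 4, … — the shift grows by one for each successive letter.
On economy: e+2=g, c+3=f, o+4=s, n+5=s, o+6=u, m+7=t, y+8=g.

gfssutg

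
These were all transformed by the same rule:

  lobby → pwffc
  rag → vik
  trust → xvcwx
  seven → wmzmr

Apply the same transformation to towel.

xwamp

The shift depends on letter class: consonant l→p is +4, but vowel o→w is +8. Two shifts are in play — +8 for a/e/i/o/u, +4 for every other letter.
On towel: t(cons)+4=x, o(vowel)+8=w, w(cons)+4=a, e(vowel)+8=m, l(cons)+4=p.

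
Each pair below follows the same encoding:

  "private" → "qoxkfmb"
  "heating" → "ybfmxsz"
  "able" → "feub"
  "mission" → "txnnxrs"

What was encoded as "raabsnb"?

offense

p(15)→q(16) and r(17)→o(14) fit y≡25x+5 (mod 26); the inverse of 25 mod 26 is 25. This is an affine cipher: with a=0,…,z=25, each position x becomes (25x+5) mod 26.
Reversing it on raabsnb: r(17)→25·(17−5)≡14=o; a(0)→25·(0−5)≡5=f; a(0)→25·(0−5)≡5=f; b(1)→25·(1−5)≡4=e; s(18)→25·(18−5)≡13=n; n(13)→25·(13−5)≡18=s; b(1)→25·(1−5)≡4=e (all mod 26).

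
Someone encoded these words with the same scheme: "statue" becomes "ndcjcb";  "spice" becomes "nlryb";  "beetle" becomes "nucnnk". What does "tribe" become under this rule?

The output letters match the input read backwards, each shifted +9: statue reversed is eutats. The word is reversed, then every letter is shifted forward by 9.
For tribe: reverse → ebirt; then shift: e+9=n, b+9=k, i+9=r, r+9=a, t+9=c.

nkrac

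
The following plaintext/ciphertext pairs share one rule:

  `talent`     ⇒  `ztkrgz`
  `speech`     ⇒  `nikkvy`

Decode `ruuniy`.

The output letters match the input read backwards, each shifted +6: talent reversed is tnelat. Two steps: reverse the string, then apply a Caesar shift of +6.
Undoing it on ruuniy: shift back: r−6=l, u−6=o, u−6=o, n−6=h, i−6=c, y−6=s → loohcs; then reverse → school.

school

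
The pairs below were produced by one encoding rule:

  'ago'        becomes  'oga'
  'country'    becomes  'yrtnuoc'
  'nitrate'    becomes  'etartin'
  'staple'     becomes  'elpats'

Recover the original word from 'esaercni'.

The output letters match the input read backwards: ago reversed is oga. The word is simply reversed.
Reversing it on esaercni: then reverse → increase.

increase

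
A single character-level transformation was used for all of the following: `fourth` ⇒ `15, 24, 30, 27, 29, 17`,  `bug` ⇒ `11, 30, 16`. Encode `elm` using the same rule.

f is letter #6 and maps to 15: an offset of 9. Letters become their 1-based position plus 9 (so a→10, b→11, …).
Applying it to elm: e=5→14, l=12→21, m=13→22.

14, 21, 22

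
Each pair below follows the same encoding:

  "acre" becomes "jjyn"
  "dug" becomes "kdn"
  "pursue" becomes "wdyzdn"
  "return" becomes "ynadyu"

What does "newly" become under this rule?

undsf

The shift depends on letter class: consonant c→j is +7, but vowel a→j is +9. Vowels shift forward by 9 and consonants shift forward by 7.
Applying it to newly: n(cons)+7=u, e(vowel)+9=n, w(cons)+7=d, l(cons)+7=s, y(cons)+7=f.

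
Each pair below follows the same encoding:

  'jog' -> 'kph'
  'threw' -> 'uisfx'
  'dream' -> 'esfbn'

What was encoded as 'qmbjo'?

This is a Caesar cipher with shift 1.
Undoing it on qmbjo: q−1=p, m−1=l, b−1=a, j−1=i, o−1=n.

plain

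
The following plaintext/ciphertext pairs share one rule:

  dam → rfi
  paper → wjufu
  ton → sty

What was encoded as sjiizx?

sudden

The output letters match the input read backwards, each shifted +5: dam reversed is mad. The word is reversed, then every letter is shifted forward by 5.
Undoing it on sjiizx: shift back: s−5=n, j−5=e, i−5=d, i−5=d, z−5=u, x−5=s → neddus; then reverse → sudden.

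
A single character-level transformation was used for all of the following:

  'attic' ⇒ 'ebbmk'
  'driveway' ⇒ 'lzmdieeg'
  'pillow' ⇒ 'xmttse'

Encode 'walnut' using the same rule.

The shift depends on letter class: consonant t→b is +8, but vowel a→e is +4. Vowels shift forward by 4 and consonants shift forward by 8.
Applying it to walnut: w(cons)+8=e, a(vowel)+4=e, l(cons)+8=t, n(cons)+8=v, u(vowel)+4=y, t(cons)+8=b.

eetvyb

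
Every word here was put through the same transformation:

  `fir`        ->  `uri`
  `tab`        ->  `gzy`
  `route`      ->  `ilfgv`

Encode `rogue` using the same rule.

Each pair mirrors across the alphabet (f↔u, i↔r, r↔i): positions sum to 25. Letters are reflected about the middle of the alphabet (position → 25−position): Atbash.
For rogue: r↔i, o↔l, g↔t, u↔f, e↔v.

iltfv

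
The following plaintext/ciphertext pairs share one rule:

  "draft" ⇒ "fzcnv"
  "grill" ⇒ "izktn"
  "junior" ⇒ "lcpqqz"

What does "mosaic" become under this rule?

Shifts by position in draft: pos 0: d→f (+2), pos 1: r→z (+8), pos 2: a→c (+2), pos 3: f→n (+8) — repeating every 2. The shifts repeat in a cycle of length 2: positions 0,1,… shift by +2, +8, then the pattern repeats.
Applying it to mosaic: m+2=o, o+8=w, s+2=u, a+8=i, i+2=k, c+8=k.

owuikk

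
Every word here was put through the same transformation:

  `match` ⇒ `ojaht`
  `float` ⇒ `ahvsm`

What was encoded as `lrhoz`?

The word is reversed, then every letter is shifted forward by 7.
Undoing it on lrhoz: shift back: l−7=e, r−7=k, h−7=a, o−7=h, z−7=s → ekahs; then reverse → shake.

shake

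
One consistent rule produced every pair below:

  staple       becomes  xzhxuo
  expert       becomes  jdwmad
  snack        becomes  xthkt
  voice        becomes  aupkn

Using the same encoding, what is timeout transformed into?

yotmxee

In staple: s→x is +5, t→z is +6, a→h is +7, p→x is +8 — the shift increases by 1 each position. The shift increases by 1 at each position, starting from +5: 5, 6, 7, ….
For timeout: t+5=y, i+6=o, m+7=t, e+8=m, o+9=x, u+10=e, t+11=e.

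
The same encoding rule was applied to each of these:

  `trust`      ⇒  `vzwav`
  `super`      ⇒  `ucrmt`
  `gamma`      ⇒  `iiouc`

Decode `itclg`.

glade

A repeating key of period 2 is used — shifts +2, +8 over and over.
Undoing it on itclg: i−2=g, t−8=l, c−2=a, l−8=d, g−2=e.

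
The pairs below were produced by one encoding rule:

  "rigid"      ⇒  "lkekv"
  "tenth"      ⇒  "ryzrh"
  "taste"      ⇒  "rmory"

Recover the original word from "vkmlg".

r(17)→l(11) and i(8)→k(10) fit y≡3x+12 (mod 26); the inverse of 3 mod 26 is 9. Each letter's alphabet position (a=0..z=25) is mapped through 3·x+12 mod 26 — an affine cipher.
Decoding vkmlg: v(21)→9·(21−12)≡3=d; k(10)→9·(10−12)≡8=i; m(12)→9·(12−12)≡0=a; l(11)→9·(11−12)≡17=r; g(6)→9·(6−12)≡24=y (all mod 26).

diary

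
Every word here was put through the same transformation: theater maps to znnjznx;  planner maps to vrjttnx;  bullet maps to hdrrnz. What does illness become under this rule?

Vowels shift forward by 9 and consonants shift forward by 6.
For illness: i(vowel)+9=r, l(cons)+6=r, l(cons)+6=r, n(cons)+6=t, e(vowel)+9=n, s(cons)+6=y, s(cons)+6=y.

rrrtnyy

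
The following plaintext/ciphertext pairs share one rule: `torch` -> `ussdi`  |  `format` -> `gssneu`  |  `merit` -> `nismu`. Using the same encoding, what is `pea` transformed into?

qie

The shift depends on letter class: consonant t→u is +1, but vowel o→s is +4. Vowels shift forward by 4 and consonants shift forward by 1.
For pea: p(cons)+1=q, e(vowel)+4=i, a(vowel)+4=e.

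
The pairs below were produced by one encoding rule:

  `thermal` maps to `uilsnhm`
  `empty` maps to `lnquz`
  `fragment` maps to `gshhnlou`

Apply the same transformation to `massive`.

nhttpwl

The shift depends on letter class: consonant t→u is +1, but vowel e→l is +7. Vowels shift forward by 7 and consonants shift forward by 1.
For massive: m(cons)+1=n, a(vowel)+7=h, s(cons)+1=t, s(cons)+1=t, i(vowel)+7=p, v(cons)+1=w, e(vowel)+7=l.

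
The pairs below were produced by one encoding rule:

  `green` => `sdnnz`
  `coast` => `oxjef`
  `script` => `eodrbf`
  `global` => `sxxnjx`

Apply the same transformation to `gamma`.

The shift depends on letter class: consonant g→s is +12, but vowel e→n is +9. Two shifts are in play — +9 for a/e/i/o/u, +12 for every other letter.
For gamma: g(cons)+12=s, a(vowel)+9=j, m(cons)+12=y, m(cons)+12=y, a(vowel)+9=j.

sjyyj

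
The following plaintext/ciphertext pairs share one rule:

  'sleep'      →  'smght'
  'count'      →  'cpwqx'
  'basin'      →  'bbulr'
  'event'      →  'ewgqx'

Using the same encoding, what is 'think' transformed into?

tikqo

In sleep: s→s is +0, l→m is +1, e→g is +2, e→h is +3 — the shift increases by 1 each position. Each letter shifts forward by its position index (0, 1, 2, …) — the shift grows by one for each successive letter.
For think: t+0=t, h+1=i, i+2=k, n+3=q, k+4=o.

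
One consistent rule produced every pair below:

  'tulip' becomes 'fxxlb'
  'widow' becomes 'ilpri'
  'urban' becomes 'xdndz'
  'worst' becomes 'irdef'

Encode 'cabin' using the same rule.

The shift depends on letter class: consonant t→f is +12, but vowel u→x is +3. The rule splits by letter class: vowels +3, consonants +12.
For cabin: c(cons)+12=o, a(vowel)+3=d, b(cons)+12=n, i(vowel)+3=l, n(cons)+12=z.

odnlz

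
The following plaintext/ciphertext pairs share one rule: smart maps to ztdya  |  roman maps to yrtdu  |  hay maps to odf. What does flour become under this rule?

The shift depends on letter class: consonant s→z is +7, but vowel a→d is +3. Vowels shift forward by 3 and consonants shift forward by 7.
For flour: f(cons)+7=m, l(cons)+7=s, o(vowel)+3=r, u(vowel)+3=x, r(cons)+7=y.

msrxy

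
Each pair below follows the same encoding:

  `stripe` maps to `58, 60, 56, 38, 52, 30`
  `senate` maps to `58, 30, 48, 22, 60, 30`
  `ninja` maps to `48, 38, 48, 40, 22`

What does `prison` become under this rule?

s(#19)→58 and t(#20)→60: differences scale by 2, so n = 2·pos + 20. The formula is n = 2×(alphabet index, a=1) + 20.
Applying it to prison: p=16→52, r=18→56, i=9→38, s=19→58, o=15→50, n=14→48.

52, 56, 38, 58, 50, 48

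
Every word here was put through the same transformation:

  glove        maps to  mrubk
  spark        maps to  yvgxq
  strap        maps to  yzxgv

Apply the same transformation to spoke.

yvuqk

Every letter moves 6 places later in the alphabet, wrapping around z→a.
On spoke: s+6=y, p+6=v, o+6=u, k+6=q, e+6=k.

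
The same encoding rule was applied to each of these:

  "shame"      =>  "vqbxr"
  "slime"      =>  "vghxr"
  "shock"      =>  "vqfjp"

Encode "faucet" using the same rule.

s(18)→v(21) and h(7)→q(16) fit y≡17x+1 (mod 26); the inverse of 17 mod 26 is 23. This is an affine cipher: with a=0,…,z=25, each position x becomes (17x+1) mod 26.
For faucet: f(5)→17·5+1≡8=i; a(0)→17·0+1≡1=b; u(20)→17·20+1≡3=d; c(2)→17·2+1≡9=j; e(4)→17·4+1≡17=r; t(19)→17·19+1≡12=m (all mod 26).

ibdjrm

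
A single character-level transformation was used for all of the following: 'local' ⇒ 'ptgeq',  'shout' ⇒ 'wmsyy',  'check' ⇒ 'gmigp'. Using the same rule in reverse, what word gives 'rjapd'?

Shifts by position in local: pos 0: l→p (+4), pos 1: o→t (+5), pos 2: c→g (+4), pos 3: a→e (+4), pos 4: l→q (+5) — repeating every 3. It's a Vigenère-style cipher with numeric key [4,5,4]: position i shifts by key[i mod 3].
Undoing it on rjapd: r−4=n, j−5=e, a−4=w, p−4=l, d−5=y.

newly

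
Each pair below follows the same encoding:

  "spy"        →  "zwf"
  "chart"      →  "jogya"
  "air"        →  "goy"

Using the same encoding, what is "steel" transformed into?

zakks

The shift depends on letter class: consonant s→z is +7, but vowel a→g is +6. Two shifts are in play — +6 for a/e/i/o/u, +7 for every other letter.
Applying it to steel: s(cons)+7=z, t(cons)+7=a, e(vowel)+6=k, e(vowel)+6=k, l(cons)+7=s.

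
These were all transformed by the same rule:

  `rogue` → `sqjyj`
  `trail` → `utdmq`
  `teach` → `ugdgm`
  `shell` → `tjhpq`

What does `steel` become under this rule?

In rogue: r→s is +1, o→q is +2, g→j is +3, u→y is +4 — the shift increases by 1 each position. The shift increases by 1 at each position, starting from +1: 1, 2, 3, ….
Applying it to steel: s+1=t, t+2=v, e+3=h, e+4=i, l+5=q.

tvhiq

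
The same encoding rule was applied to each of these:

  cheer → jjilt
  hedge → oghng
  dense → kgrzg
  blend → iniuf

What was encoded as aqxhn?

Shifts by position in cheer: pos 0: c→j (+7), pos 1: h→j (+2), pos 2: e→i (+4), pos 3: e→l (+7), pos 4: r→t (+2) — repeating every 3. The shifts repeat in a cycle of length 3: positions 0,1,… shift by +7, +2, +4, then the pattern repeats.
Reversing it on aqxhn: a−7=t, q−2=o, x−4=t, h−7=a, n−2=l.

total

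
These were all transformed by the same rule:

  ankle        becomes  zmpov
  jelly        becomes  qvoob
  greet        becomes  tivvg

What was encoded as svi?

Each pair mirrors across the alphabet (a↔z, n↔m, k↔p): positions sum to 25. Each letter is replaced by its mirror in the alphabet: a↔z, b↔y, c↔x, and so on (the Atbash cipher).
Decoding svi: s↔h, v↔e, i↔r.

her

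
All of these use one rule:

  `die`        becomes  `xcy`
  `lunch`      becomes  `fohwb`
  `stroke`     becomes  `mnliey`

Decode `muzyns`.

safety

Compare letters: d→x is +20, i→c is +20, e→y is +20 — a constant shift. It's a constant shift of +20 (ROT20).
Reversing it on muzyns: m−20=s, u−20=a, z−20=f, y−20=e, n−20=t, s−20=y.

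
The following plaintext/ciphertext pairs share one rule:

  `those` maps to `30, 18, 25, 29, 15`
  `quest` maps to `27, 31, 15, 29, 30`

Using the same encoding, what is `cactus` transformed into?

13, 11, 13, 30, 31, 29

t is letter #20 and maps to 30: an offset of 10. Each letter is replaced by its alphabet position (a=1..z=26) + 10.
For cactus: c=3→13, a=1→11, c=3→13, t=20→30, u=21→31, s=19→29.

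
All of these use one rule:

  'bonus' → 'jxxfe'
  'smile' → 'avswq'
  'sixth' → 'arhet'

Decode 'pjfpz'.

Each letter shifts forward by (position + 8), i.e. 8, 9, 10, … — the shift grows by one for each successive letter.
Reversing it on pjfpz: p−8=h, j−9=a, f−10=v, p−11=e, z−12=n.

haven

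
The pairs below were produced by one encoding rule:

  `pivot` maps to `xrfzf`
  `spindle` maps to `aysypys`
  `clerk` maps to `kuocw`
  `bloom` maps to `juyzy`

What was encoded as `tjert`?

laugh

In pivot: p→x is +8, i→r is +9, v→f is +10, o→z is +11 — the shift increases by 1 each position. Each letter shifts forward by (position + 8), i.e. 8, 9, 10, … — the shift grows by one for each successive letter.
Undoing it on tjert: t−8=l, j−9=a, e−10=u, r−11=g, t−12=h.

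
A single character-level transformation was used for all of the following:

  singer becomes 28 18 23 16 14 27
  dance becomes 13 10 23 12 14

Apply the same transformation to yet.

Letters become their 1-based position plus 9 (so a→10, b→11, …).
For yet: y=25→34, e=5→14, t=20→29.

34 14 29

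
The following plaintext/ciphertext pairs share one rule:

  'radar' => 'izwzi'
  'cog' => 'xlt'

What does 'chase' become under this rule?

Each pair mirrors across the alphabet (r↔i, a↔z, d↔w): positions sum to 25. Letters are reflected about the middle of the alphabet (position → 25−position): Atbash.
Applying it to chase: c↔x, h↔s, a↔z, s↔h, e↔v.

xszhv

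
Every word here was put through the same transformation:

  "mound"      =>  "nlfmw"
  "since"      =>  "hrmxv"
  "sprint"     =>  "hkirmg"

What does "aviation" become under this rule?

zerzgrlm

Each pair mirrors across the alphabet (m↔n, o↔l, u↔f): positions sum to 25. This is the alphabet-reversal cipher (Atbash): a becomes z, b becomes y, etc.
On aviation: a↔z, v↔e, i↔r, a↔z, t↔g, i↔r, o↔l, n↔m.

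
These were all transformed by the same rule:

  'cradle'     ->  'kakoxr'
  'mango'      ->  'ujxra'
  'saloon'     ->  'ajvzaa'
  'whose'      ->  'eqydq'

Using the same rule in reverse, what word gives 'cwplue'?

unfair

In cradle: c→k is +8, r→a is +9, a→k is +10, d→o is +11 — the shift increases by 1 each position. Each letter shifts forward by (position + 8), i.e. 8, 9, 10, … — the shift grows by one for each successive letter.
Reversing it on cwplue: c−8=u, w−9=n, p−10=f, l−11=a, u−12=i, e−13=r.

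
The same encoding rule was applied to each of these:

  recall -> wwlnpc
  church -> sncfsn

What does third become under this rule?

octse

Read the word backwards and shift each letter +11.
Applying it to third: reverse → driht; then shift: d+11=o, r+11=c, i+11=t, h+11=s, t+11=e.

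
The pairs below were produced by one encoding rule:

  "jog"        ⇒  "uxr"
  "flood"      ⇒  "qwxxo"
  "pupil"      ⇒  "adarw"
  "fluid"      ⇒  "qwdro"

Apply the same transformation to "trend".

ecnyo

The shift depends on letter class: consonant j→u is +11, but vowel o→x is +9. Two shifts are in play — +9 for a/e/i/o/u, +11 for every other letter.
Applying it to trend: t(cons)+11=e, r(cons)+11=c, e(vowel)+9=n, n(cons)+11=y, d(cons)+11=o.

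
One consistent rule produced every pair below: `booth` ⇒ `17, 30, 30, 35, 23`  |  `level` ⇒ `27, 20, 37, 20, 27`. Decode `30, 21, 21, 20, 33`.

offer

Letters become their 1-based position plus 15 (so a→16, b→17, …).
Decoding 30, 21, 21, 20, 33: 30→(30−15)÷1=15=o, 21→(21−15)÷1=6=f, 21→(21−15)÷1=6=f, 20→(20−15)÷1=5=e, 33→(33−15)÷1=18=r.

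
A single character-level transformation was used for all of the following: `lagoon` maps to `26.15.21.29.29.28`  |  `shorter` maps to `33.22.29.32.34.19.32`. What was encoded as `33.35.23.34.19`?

Letters become their 1-based position plus 14 (so a→15, b→16, …).
Undoing it on 33.35.23.34.19: 33→(33−14)÷1=19=s, 35→(35−14)÷1=21=u, 23→(23−14)÷1=9=i, 34→(34−14)÷1=20=t, 19→(19−14)÷1=5=e.

suite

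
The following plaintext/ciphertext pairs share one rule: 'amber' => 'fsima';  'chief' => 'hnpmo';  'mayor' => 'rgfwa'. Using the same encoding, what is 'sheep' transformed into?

xnlmy

In amber: a→f is +5, m→s is +6, b→i is +7, e→m is +8 — the shift increases by 1 each position. Letter i (0-indexed) is shifted by i+5, so successive shifts are 5, 6, 7, ….
For sheep: s+5=x, h+6=n, e+7=l, e+8=m, p+9=y.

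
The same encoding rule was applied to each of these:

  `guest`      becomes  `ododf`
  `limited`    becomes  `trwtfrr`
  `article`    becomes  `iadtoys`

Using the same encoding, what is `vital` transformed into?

The shift increases by 1 at each position, starting from +8: 8, 9, 10, ….
Applying it to vital: v+8=d, i+9=r, t+10=d, a+11=l, l+12=x.

drdlx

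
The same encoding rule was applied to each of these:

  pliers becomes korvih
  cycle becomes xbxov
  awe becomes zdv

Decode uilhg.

Each pair mirrors across the alphabet (p↔k, l↔o, i↔r): positions sum to 25. Each letter is replaced by its mirror in the alphabet: a↔z, b↔y, c↔x, and so on (the Atbash cipher).
Decoding uilhg: u↔f, i↔r, l↔o, h↔s, g↔t.

frost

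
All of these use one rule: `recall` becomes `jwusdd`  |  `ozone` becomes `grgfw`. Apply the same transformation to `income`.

afugew

Every letter moves 18 places later in the alphabet, wrapping around z→a.
For income: i+18=a, n+18=f, c+18=u, o+18=g, m+18=e, e+18=w.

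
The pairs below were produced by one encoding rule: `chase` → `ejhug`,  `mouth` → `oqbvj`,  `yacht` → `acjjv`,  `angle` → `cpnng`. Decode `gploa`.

enemy

It's a Vigenère-style cipher with numeric key [2,2,7]: position i shifts by key[i mod 3].
Decoding gploa: g−2=e, p−2=n, l−7=e, o−2=m, a−2=y.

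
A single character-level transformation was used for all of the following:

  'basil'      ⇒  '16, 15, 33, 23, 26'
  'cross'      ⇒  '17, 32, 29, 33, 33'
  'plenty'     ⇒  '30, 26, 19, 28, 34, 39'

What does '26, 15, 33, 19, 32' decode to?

laser

b is letter #2 and maps to 16: an offset of 14. Letters become their 1-based position plus 14 (so a→15, b→16, …).
Undoing it on 26, 15, 33, 19, 32: 26→(26−14)÷1=12=l, 15→(15−14)÷1=1=a, 33→(33−14)÷1=19=s, 19→(19−14)÷1=5=e, 32→(32−14)÷1=18=r.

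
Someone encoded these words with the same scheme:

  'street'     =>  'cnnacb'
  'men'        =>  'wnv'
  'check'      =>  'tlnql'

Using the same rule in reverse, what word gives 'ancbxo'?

foster

The output letters match the input read backwards, each shifted +9: street reversed is teerts. Two steps: reverse the string, then apply a Caesar shift of +9.
Reversing it on ancbxo: shift back: a−9=r, n−9=e, c−9=t, b−9=s, x−9=o, o−9=f → retsof; then reverse → foster.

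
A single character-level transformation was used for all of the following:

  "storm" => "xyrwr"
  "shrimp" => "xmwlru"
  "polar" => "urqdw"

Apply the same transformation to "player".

The rule splits by letter class: vowels +3, consonants +5.
On player: p(cons)+5=u, l(cons)+5=q, a(vowel)+3=d, y(cons)+5=d, e(vowel)+3=h, r(cons)+5=w.

uqddhw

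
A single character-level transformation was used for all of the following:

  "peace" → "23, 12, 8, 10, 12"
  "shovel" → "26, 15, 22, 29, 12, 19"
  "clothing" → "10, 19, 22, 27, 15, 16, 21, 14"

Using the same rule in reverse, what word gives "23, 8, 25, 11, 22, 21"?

p is letter #16 and maps to 23: an offset of 7. Each letter is replaced by its alphabet position (a=1..z=26) + 7.
Undoing it on 23, 8, 25, 11, 22, 21: 23→(23−7)÷1=16=p, 8→(8−7)÷1=1=a, 25→(25−7)÷1=18=r, 11→(11−7)÷1=4=d, 22→(22−7)÷1=15=o, 21→(21−7)÷1=14=n.

pardon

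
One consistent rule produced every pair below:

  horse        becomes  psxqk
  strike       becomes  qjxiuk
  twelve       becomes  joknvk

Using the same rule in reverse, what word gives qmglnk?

sample

h(7)→p(15) and o(14)→s(18) fit y≡19x+12 (mod 26); the inverse of 19 mod 26 is 11. This is an affine cipher: with a=0,…,z=25, each position x becomes (19x+12) mod 26.
Decoding qmglnk: q(16)→11·(16−12)≡18=s; m(12)→11·(12−12)≡0=a; g(6)→11·(6−12)≡12=m; l(11)→11·(11−12)≡15=p; n(13)→11·(13−12)≡11=l; k(10)→11·(10−12)≡4=e (all mod 26).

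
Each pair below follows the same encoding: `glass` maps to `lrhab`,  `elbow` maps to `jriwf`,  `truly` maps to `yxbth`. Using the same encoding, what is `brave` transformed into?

In glass: g→l is +5, l→r is +6, a→h is +7, s→a is +8 — the shift increases by 1 each position. Letter i (0-indexed) is shifted by i+5, so successive shifts are 5, 6, 7, ….
Applying it to brave: b+5=g, r+6=x, a+7=h, v+8=d, e+9=n.

gxhdn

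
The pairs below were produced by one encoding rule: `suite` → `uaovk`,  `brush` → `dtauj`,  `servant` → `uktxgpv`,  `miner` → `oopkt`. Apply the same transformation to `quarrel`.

sagttkn

The shift depends on letter class: consonant s→u is +2, but vowel u→a is +6. The rule splits by letter class: vowels +6, consonants +2.
Applying it to quarrel: q(cons)+2=s, u(vowel)+6=a, a(vowel)+6=g, r(cons)+2=t, r(cons)+2=t, e(vowel)+6=k, l(cons)+2=n.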